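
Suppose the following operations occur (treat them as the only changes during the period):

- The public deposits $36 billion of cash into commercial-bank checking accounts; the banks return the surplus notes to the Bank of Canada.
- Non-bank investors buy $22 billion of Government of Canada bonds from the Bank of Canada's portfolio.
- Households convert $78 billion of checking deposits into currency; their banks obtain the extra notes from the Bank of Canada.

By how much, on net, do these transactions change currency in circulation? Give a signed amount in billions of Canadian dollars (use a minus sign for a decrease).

+$42 billion

Bank of Canada balance sheet:
  Assets:      Securities −$22B
  Liabilities: Bank reserves −$64B, Currency in circulation +$42B
Commercial banking system:
  Assets:      Reserves at CB −$64B
  Liabilities: Checkable deposits −$64B
So the change in currency in circulation is +$42 billion.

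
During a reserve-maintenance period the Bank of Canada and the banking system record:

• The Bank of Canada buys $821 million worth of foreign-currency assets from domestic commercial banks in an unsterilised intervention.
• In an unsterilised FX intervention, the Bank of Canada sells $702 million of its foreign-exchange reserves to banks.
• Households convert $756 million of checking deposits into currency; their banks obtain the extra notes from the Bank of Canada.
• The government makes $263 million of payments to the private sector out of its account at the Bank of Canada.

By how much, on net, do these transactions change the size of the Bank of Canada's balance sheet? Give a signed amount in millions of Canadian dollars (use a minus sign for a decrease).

Bank of Canada balance sheet:
  Assets:      Foreign assets +$119M
  Liabilities: Bank reserves −$374M, Currency in circulation +$756M, Government deposits −$263M
Commercial banking system:
  Assets:      Reserves at CB −$374M, Foreign assets −$119M
  Liabilities: Checkable deposits −$493M
Change in total Bank of Canada assets = +$119 million.

+$119 million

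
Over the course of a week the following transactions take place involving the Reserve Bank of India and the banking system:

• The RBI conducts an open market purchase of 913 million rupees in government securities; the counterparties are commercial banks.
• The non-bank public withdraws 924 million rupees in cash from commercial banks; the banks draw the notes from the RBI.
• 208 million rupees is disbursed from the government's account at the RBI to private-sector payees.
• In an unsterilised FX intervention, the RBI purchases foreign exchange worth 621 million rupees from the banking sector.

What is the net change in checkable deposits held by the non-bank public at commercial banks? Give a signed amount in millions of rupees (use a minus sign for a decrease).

RBI balance sheet:
  Assets:      Securities +913M, Foreign assets +621M
  Liabilities: Bank reserves +818M, Currency in circulation +924M, Government deposits −208M
Commercial banking system:
  Assets:      Reserves at CB +818M, Securities −913M, Foreign assets −621M
  Liabilities: Checkable deposits −716M
So the change in checkable deposits held by the non-bank public at commercial banks is -716 million.

-716 million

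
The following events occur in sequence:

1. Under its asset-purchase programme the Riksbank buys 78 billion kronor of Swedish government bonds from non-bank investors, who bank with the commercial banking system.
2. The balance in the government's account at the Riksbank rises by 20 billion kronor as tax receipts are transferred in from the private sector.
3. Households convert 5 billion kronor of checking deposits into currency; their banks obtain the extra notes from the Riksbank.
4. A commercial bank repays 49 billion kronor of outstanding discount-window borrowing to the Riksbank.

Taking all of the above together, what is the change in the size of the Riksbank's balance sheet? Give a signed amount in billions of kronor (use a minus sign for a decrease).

+29 billion

Riksbank balance sheet:
  Assets:      Securities +78B, Loans to banks −49B
  Liabilities: Bank reserves +4B, Currency in circulation +5B, Government deposits +20B
Commercial banking system:
  Assets:      Reserves at CB +4B
  Liabilities: Checkable deposits +53B, Borrowings from CB −49B
Change in total Riksbank assets = +29 billion.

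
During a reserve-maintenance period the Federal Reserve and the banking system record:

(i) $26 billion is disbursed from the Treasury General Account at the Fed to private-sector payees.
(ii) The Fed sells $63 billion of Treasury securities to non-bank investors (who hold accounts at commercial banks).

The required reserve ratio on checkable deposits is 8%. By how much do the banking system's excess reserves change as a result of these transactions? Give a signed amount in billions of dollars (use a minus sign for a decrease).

-$34.04 billion

Government spending $26 billion: reserves +$26B, deposits +$26B.
Asset sale (to non-banks) $63 billion: reserves −$63B, deposits −$63B.
Totals: Δreserves = −$37B, Δdeposits = −$37B.
Δrequired reserves = 8% × −$37B = −$2.96B.
Δexcess reserves = Δreserves − Δrequired = −$37B − (−$2.96B) = -$34.04 billion.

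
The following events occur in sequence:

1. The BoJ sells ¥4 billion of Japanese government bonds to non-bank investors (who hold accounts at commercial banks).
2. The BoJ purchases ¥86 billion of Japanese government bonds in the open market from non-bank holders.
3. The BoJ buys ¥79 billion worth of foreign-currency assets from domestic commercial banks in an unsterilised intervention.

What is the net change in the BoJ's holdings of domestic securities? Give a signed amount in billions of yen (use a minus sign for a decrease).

+¥82 billion

BoJ balance sheet:
  Assets:      Securities +¥82B, Foreign assets +¥79B
  Liabilities: Bank reserves +¥161B
Commercial banking system:
  Assets:      Reserves at CB +¥161B, Foreign assets −¥79B
  Liabilities: Checkable deposits +¥82B
So the change in the BoJ's holdings of domestic securities is +¥82 billion.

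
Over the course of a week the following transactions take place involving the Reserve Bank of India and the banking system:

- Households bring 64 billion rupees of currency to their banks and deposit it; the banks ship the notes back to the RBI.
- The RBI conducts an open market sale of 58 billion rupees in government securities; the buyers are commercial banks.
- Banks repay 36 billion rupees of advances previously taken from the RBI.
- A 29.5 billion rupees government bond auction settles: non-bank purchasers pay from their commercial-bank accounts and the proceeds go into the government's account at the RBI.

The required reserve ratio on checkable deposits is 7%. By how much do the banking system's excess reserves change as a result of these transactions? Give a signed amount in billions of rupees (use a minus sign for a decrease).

-61.915 billion

Currency deposit 64 billion rupees: reserves +64B, deposits +64B.
OMO sale (to banks) 58 billion rupees: reserves −58B, deposits 0.
Discount-window repayment 36 billion rupees: reserves −36B, deposits 0.
Government account inflow 29.5 billion rupees: reserves −29.5B, deposits −29.5B.
Totals: Δreserves = −59.5B, Δdeposits = +34.5B.
Δrequired reserves = 7% × +34.5B = +2.415B.
Δexcess reserves = Δreserves − Δrequired = −59.5B − (+2.415B) = -61.915 billion.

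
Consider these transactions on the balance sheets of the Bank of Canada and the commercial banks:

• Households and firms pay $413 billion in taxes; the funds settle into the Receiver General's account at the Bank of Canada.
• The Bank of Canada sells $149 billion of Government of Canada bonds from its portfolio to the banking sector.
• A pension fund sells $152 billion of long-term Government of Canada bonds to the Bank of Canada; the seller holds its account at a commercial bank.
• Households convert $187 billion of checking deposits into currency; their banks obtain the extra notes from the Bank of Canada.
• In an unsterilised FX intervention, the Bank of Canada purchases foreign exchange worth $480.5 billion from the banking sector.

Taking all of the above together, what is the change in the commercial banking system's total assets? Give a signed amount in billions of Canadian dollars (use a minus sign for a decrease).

-$448 billion

Government account inflow $413 billion: bank balance sheets shrink → −$413B.
OMO sale (to banks) $149 billion: just an asset swap on bank balance sheets → 0.
Asset purchase (from non-banks) $152 billion: bank balance sheets expand → +$152B.
Currency withdrawal $187 billion: bank balance sheets shrink → −$187B.
FX purchase $480.5 billion: just an asset swap on bank balance sheets → 0.
Net: −413 + 0 + 152 − 187 + 0 = -$448 billion.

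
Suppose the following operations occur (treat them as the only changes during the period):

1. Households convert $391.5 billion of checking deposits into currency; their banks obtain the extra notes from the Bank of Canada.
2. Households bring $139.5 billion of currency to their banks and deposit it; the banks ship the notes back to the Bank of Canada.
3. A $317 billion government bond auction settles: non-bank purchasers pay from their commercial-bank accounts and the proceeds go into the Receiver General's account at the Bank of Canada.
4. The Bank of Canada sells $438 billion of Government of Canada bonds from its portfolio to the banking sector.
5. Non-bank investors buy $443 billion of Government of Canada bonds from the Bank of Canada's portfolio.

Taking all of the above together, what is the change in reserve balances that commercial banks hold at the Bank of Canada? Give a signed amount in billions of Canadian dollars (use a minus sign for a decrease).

-$1450 billion

Bank of Canada balance sheet:
  Assets:      Securities −$881B
  Liabilities: Bank reserves −$1450B, Currency in circulation +$252B, Government deposits +$317B
So the change in reserve balances that commercial banks hold at the Bank of Canada is -$1450 billion.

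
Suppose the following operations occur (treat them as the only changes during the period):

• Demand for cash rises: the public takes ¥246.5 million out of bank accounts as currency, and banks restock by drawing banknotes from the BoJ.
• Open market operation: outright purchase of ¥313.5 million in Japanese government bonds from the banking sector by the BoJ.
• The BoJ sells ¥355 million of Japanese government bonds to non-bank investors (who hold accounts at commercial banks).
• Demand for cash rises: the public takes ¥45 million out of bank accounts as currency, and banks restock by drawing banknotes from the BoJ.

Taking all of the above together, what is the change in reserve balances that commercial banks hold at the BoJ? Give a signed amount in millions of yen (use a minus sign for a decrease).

Currency withdrawal ¥246.5 million: banks swap reserves for currency → −¥246.5M.
OMO purchase (from banks) ¥313.5 million: the BoJ pays by crediting reserve accounts → +¥313.5M.
Asset sale (to non-banks) ¥355 million: the non-bank buyers' banks settle from reserves → −¥355M.
Currency withdrawal ¥45 million: banks swap reserves for currency → −¥45M.
Net: −246.5 + 313.5 − 355 − 45 = -¥333 million.

-¥333 million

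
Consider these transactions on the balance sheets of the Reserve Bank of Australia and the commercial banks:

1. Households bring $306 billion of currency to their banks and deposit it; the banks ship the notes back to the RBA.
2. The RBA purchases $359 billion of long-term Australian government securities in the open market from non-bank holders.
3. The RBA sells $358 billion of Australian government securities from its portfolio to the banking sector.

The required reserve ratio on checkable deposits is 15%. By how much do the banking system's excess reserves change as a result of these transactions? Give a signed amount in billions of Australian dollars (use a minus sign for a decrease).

Currency deposit $306 billion: reserves +$306B, deposits +$306B.
Asset purchase (from non-banks) $359 billion: reserves +$359B, deposits +$359B.
OMO sale (to banks) $358 billion: reserves −$358B, deposits 0.
Totals: Δreserves = +$307B, Δdeposits = +$665B.
Δrequired reserves = 15% × +$665B = +$99.75B.
Δexcess reserves = Δreserves − Δrequired = +$307B − (+$99.75B) = +$207.25 billion.

+$207.25 billion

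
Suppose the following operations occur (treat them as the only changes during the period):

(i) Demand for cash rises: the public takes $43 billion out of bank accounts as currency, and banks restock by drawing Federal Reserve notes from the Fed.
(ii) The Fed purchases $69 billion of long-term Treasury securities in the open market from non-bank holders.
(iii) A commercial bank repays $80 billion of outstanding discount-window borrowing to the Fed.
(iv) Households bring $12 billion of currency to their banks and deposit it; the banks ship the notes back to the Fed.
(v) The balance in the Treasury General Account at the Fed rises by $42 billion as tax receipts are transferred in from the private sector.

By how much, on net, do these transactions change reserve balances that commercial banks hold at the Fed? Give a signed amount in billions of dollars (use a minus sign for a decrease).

Currency withdrawal $43 billion: banks swap reserves for currency → −$43B.
Asset purchase (from non-banks) $69 billion: the Fed pays by crediting reserve accounts → +$69B.
Discount-window repayment $80 billion: repayment is debited from reserves → −$80B.
Currency deposit $12 billion: returned notes are swapped for reserve credit → +$12B.
Government account inflow $42 billion: funds move from bank reserves into the government account → −$42B.
Net: −43 + 69 − 80 + 12 − 42 = -$84 billion.

-$84 billion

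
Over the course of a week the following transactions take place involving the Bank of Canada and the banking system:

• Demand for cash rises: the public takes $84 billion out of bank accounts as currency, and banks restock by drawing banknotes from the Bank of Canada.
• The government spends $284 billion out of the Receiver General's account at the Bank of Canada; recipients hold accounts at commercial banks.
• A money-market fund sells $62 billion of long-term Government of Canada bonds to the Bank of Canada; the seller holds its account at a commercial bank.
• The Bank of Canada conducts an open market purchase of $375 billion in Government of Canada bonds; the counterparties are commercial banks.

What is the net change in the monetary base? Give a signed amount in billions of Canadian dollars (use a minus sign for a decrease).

+$721 billion

Bank of Canada balance sheet:
  Assets:      Securities +$437B
  Liabilities: Bank reserves +$637B, Currency in circulation +$84B, Government deposits −$284B
Monetary base = currency + reserves: +$84B + (+$637B) = +$721 billion.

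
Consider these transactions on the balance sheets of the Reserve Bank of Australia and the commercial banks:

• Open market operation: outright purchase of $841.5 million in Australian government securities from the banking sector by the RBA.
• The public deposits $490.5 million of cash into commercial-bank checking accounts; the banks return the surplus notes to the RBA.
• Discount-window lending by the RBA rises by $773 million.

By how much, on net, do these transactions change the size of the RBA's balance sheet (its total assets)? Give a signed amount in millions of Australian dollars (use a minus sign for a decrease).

+$1614.5 million

RBA balance sheet:
  Assets:      Securities +$841.5M, Loans to banks +$773M
  Liabilities: Bank reserves +$2105M, Currency in circulation −$490.5M
Commercial banking system:
  Assets:      Reserves at CB +$2105M, Securities −$841.5M
  Liabilities: Checkable deposits +$490.5M, Borrowings from CB +$773M
Change in total RBA assets = +$1614.5 million.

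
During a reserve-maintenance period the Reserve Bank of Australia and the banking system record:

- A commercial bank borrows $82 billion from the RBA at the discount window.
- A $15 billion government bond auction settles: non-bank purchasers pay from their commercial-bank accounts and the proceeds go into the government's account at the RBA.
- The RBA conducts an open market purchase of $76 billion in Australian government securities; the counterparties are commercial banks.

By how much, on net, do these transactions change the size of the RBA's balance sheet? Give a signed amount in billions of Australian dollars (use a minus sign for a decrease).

Discount-window loan $82 billion: an RBA asset is acquired → +$82B.
Government account inflow $15 billion: only the composition of liabilities changes → 0.
OMO purchase (from banks) $76 billion: an RBA asset is acquired → +$76B.
Net: 82 + 0 + 76 = +$158 billion.

+$158 billion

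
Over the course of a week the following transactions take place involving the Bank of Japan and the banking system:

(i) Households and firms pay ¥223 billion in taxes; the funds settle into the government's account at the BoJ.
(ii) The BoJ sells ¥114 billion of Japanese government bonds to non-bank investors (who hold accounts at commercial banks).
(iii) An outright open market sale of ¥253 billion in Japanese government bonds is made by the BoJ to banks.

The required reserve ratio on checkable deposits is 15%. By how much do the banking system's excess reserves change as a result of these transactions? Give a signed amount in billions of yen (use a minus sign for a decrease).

-¥539.45 billion

Government account inflow ¥223 billion: reserves −¥223B, deposits −¥223B.
Asset sale (to non-banks) ¥114 billion: reserves −¥114B, deposits −¥114B.
OMO sale (to banks) ¥253 billion: reserves −¥253B, deposits 0.
Totals: Δreserves = −¥590B, Δdeposits = −¥337B.
Δrequired reserves = 15% × −¥337B = −¥50.55B.
Δexcess reserves = Δreserves − Δrequired = −¥590B − (−¥50.55B) = -¥539.45 billion.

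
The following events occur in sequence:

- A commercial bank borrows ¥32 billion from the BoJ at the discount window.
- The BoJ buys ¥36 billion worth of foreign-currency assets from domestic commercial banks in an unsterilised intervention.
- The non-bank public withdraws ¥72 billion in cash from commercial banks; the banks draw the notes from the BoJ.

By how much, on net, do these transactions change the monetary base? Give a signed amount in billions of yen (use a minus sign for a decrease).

+¥68 billion

Discount-window loan ¥32 billion: BoJ balance sheet expands → +¥32B.
FX purchase ¥36 billion: BoJ balance sheet expands → +¥36B.
Currency withdrawal ¥72 billion: just a shift between currency and reserves — both are base money → 0.
Net: 32 + 36 + 0 = +¥68 billion.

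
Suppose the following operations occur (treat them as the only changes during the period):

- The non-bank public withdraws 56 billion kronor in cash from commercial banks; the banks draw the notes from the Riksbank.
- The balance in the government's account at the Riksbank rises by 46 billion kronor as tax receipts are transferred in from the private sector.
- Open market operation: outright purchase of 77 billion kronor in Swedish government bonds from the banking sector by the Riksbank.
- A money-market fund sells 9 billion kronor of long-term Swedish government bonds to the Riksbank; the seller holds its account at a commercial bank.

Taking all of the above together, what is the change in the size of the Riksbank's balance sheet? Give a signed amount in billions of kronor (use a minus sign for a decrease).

Currency withdrawal 56 billion kronor: only the composition of liabilities changes → 0.
Government account inflow 46 billion kronor: only the composition of liabilities changes → 0.
OMO purchase (from banks) 77 billion kronor: a Riksbank asset is acquired → +77B.
Asset purchase (from non-banks) 9 billion kronor: a Riksbank asset is acquired → +9B.
Net: 0 + 0 + 77 + 9 = +86 billion.

+86 billion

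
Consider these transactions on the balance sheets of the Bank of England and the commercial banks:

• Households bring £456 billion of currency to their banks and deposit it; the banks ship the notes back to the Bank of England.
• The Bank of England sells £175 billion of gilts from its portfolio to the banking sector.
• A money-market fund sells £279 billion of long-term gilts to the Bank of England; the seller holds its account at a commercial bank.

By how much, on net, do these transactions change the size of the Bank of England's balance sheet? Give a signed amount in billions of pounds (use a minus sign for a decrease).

+£104 billion

Bank of England balance sheet:
  Assets:      Securities +£104B
  Liabilities: Bank reserves +£560B, Currency in circulation −£456B
Commercial banking system:
  Assets:      Reserves at CB +£560B, Securities +£175B
  Liabilities: Checkable deposits +£735B
Change in total Bank of England assets = +£104 billion.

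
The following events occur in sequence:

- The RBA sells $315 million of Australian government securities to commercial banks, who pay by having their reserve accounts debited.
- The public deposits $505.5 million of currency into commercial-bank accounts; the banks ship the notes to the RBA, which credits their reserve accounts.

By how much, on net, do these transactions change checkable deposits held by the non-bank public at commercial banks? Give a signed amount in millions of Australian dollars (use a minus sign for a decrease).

RBA balance sheet:
  Assets:      Securities −$315M
  Liabilities: Bank reserves +$190.5M, Currency in circulation −$505.5M
Commercial banking system:
  Assets:      Reserves at CB +$190.5M, Securities +$315M
  Liabilities: Checkable deposits +$505.5M
So the change in checkable deposits held by the non-bank public at commercial banks is +$505.5 million.

+$505.5 million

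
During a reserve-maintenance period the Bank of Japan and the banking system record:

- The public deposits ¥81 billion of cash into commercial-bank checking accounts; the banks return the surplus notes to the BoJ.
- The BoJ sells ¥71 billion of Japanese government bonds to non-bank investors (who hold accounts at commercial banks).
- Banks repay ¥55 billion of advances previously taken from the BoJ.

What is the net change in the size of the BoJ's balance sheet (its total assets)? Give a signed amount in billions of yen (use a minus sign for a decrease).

Currency deposit ¥81 billion: only the composition of liabilities changes → 0.
Asset sale (to non-banks) ¥71 billion: a BoJ asset is shed → −¥71B.
Discount-window repayment ¥55 billion: a BoJ asset is shed → −¥55B.
Net: 0 − 71 − 55 = -¥126 billion.

-¥126 billion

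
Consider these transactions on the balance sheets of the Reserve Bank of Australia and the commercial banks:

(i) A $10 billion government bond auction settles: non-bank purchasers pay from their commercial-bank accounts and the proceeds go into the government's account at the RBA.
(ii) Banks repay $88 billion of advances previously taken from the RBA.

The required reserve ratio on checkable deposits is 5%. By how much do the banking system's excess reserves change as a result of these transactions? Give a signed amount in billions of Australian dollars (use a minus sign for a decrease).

-$97.5 billion

Government account inflow $10 billion: reserves −$10B, deposits −$10B.
Discount-window repayment $88 billion: reserves −$88B, deposits 0.
Totals: Δreserves = −$98B, Δdeposits = −$10B.
Δrequired reserves = 5% × −$10B = −$0.5B.
Δexcess reserves = Δreserves − Δrequired = −$98B − (−$0.5B) = -$97.5 billion.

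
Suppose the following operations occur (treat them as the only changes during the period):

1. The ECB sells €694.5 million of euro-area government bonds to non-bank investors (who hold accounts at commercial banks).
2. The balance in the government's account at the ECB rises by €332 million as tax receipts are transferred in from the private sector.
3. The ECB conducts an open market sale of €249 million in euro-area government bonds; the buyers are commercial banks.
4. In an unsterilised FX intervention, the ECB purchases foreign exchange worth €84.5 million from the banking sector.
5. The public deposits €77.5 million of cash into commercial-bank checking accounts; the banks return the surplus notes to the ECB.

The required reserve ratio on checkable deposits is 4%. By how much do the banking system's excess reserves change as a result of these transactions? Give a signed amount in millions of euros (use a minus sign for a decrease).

-€1075.54 million

Asset sale (to non-banks) €694.5 million: reserves −€694.5M, deposits −€694.5M.
Government account inflow €332 million: reserves −€332M, deposits −€332M.
OMO sale (to banks) €249 million: reserves −€249M, deposits 0.
FX purchase €84.5 million: reserves +€84.5M, deposits 0.
Currency deposit €77.5 million: reserves +€77.5M, deposits +€77.5M.
Totals: Δreserves = −€1113.5M, Δdeposits = −€949M.
Δrequired reserves = 4% × −€949M = −€37.96M.
Δexcess reserves = Δreserves − Δrequired = −€1113.5M − (−€37.96M) = -€1075.54 million.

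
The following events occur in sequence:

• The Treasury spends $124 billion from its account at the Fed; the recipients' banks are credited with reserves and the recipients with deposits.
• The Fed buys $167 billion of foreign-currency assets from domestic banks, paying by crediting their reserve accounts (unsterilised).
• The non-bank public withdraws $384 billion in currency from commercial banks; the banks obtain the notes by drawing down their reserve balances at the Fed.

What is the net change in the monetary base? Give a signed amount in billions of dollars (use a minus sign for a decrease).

Fed balance sheet:
  Assets:      Foreign assets +$167B
  Liabilities: Bank reserves −$93B, Currency in circulation +$384B, Government deposits −$124B
Commercial banking system:
  Assets:      Reserves at CB −$93B, Foreign assets −$167B
  Liabilities: Checkable deposits −$260B
Monetary base = currency + reserves: +$384B + (−$93B) = +$291 billion.

+$291 billion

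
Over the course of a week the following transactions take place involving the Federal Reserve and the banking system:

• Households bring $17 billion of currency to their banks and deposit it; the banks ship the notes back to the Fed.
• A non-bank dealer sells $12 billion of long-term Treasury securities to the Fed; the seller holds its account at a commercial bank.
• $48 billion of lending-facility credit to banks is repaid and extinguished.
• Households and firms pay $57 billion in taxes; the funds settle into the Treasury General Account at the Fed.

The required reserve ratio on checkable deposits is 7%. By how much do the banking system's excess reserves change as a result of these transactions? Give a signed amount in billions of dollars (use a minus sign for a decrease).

-$74.04 billion

Currency deposit $17 billion: reserves +$17B, deposits +$17B.
Asset purchase (from non-banks) $12 billion: reserves +$12B, deposits +$12B.
Discount-window repayment $48 billion: reserves −$48B, deposits 0.
Government account inflow $57 billion: reserves −$57B, deposits −$57B.
Totals: Δreserves = −$76B, Δdeposits = −$28B.
Δrequired reserves = 7% × −$28B = −$1.96B.
Δexcess reserves = Δreserves − Δrequired = −$76B − (−$1.96B) = -$74.04 billion.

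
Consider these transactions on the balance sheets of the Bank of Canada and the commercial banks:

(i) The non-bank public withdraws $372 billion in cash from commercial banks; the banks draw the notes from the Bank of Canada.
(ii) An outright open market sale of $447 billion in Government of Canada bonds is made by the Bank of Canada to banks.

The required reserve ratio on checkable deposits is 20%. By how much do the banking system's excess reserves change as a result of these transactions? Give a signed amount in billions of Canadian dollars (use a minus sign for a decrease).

-$744.6 billion

Currency withdrawal $372 billion: reserves −$372B, deposits −$372B.
OMO sale (to banks) $447 billion: reserves −$447B, deposits 0.
Totals: Δreserves = −$819B, Δdeposits = −$372B.
Δrequired reserves = 20% × −$372B = −$74.4B.
Δexcess reserves = Δreserves − Δrequired = −$819B − (−$74.4B) = -$744.6 billion.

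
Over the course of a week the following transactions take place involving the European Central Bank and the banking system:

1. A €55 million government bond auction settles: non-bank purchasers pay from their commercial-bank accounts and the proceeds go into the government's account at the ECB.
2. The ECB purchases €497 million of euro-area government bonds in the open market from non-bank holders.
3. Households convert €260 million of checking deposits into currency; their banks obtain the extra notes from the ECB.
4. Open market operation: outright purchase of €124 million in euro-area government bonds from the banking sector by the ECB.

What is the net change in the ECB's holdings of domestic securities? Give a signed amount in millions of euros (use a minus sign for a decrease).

ECB balance sheet:
  Assets:      Securities +€621M
  Liabilities: Bank reserves +€306M, Currency in circulation +€260M, Government deposits +€55M
So the change in the ECB's holdings of domestic securities is +€621 million.

+€621 million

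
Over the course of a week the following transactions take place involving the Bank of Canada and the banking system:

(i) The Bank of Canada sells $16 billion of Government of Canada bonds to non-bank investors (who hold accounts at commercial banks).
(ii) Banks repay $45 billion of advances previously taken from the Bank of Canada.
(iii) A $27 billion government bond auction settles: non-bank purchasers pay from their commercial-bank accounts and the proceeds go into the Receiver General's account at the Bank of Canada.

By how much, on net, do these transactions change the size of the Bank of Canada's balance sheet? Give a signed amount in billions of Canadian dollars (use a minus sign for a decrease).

Bank of Canada balance sheet:
  Assets:      Securities −$16B, Loans to banks −$45B
  Liabilities: Bank reserves −$88B, Government deposits +$27B
Commercial banking system:
  Assets:      Reserves at CB −$88B
  Liabilities: Checkable deposits −$43B, Borrowings from CB −$45B
Change in total Bank of Canada assets = -$61 billion.

-$61 billion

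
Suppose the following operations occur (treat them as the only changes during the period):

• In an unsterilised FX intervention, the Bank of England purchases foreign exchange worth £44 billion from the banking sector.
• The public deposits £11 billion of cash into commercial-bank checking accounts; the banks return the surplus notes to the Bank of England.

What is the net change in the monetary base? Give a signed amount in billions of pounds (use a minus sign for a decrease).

+£44 billion

Bank of England balance sheet:
  Assets:      Foreign assets +£44B
  Liabilities: Bank reserves +£55B, Currency in circulation −£11B
Monetary base = currency + reserves: −£11B + (+£55B) = +£44 billion.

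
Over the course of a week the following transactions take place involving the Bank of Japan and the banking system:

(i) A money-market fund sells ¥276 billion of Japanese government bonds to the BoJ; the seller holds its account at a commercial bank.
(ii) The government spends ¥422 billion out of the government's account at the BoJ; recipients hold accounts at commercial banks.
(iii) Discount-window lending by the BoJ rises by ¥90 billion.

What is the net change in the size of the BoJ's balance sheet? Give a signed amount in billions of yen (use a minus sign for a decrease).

BoJ balance sheet:
  Assets:      Securities +¥276B, Loans to banks +¥90B
  Liabilities: Bank reserves +¥788B, Government deposits −¥422B
Change in total BoJ assets = +¥366 billion.

+¥366 billion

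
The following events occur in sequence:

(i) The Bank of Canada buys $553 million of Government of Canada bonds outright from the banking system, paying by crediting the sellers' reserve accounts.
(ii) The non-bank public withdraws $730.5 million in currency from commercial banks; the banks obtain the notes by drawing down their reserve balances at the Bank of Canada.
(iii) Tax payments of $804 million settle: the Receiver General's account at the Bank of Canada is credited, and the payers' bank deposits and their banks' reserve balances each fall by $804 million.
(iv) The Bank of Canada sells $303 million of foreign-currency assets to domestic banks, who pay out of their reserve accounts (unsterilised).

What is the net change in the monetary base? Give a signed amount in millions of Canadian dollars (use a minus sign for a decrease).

Bank of Canada balance sheet:
  Assets:      Securities +$553M, Foreign assets −$303M
  Liabilities: Bank reserves −$1284.5M, Currency in circulation +$730.5M, Government deposits +$804M
Commercial banking system:
  Assets:      Reserves at CB −$1284.5M, Securities −$553M, Foreign assets +$303M
  Liabilities: Checkable deposits −$1534.5M
Monetary base = currency + reserves: +$730.5M + (−$1284.5M) = -$554 million.

-$554 million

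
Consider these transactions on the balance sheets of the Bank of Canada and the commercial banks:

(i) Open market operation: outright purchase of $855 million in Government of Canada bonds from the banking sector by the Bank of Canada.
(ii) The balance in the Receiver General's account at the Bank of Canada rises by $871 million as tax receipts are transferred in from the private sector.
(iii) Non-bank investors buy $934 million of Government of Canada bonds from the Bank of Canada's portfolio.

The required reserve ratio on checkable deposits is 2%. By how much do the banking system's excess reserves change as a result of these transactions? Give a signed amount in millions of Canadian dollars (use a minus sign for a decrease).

-$913.9 million

OMO purchase (from banks) $855 million: reserves +$855M, deposits 0.
Government account inflow $871 million: reserves −$871M, deposits −$871M.
Asset sale (to non-banks) $934 million: reserves −$934M, deposits −$934M.
Totals: Δreserves = −$950M, Δdeposits = −$1805M.
Δrequired reserves = 2% × −$1805M = −$36.1M.
Δexcess reserves = Δreserves − Δrequired = −$950M − (−$36.1M) = -$913.9 million.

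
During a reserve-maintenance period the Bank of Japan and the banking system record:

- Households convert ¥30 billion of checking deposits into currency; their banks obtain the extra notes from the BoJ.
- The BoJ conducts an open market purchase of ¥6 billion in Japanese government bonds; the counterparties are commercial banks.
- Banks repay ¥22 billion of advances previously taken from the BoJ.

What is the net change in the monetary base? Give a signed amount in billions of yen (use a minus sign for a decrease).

Currency withdrawal ¥30 billion: just a shift between currency and reserves — both are base money → 0.
OMO purchase (from banks) ¥6 billion: BoJ balance sheet expands → +¥6B.
Discount-window repayment ¥22 billion: BoJ balance sheet contracts → −¥22B.
Net: 0 + 6 − 22 = -¥16 billion.

-¥16 billion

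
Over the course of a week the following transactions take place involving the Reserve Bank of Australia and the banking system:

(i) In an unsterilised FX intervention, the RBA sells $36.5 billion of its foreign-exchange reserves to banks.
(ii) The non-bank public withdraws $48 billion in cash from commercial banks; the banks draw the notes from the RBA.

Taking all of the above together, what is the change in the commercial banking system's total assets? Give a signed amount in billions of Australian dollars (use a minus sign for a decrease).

-$48 billion

FX sale $36.5 billion: just an asset swap on bank balance sheets → 0.
Currency withdrawal $48 billion: bank balance sheets shrink → −$48B.
Net: 0 − 48 = -$48 billion.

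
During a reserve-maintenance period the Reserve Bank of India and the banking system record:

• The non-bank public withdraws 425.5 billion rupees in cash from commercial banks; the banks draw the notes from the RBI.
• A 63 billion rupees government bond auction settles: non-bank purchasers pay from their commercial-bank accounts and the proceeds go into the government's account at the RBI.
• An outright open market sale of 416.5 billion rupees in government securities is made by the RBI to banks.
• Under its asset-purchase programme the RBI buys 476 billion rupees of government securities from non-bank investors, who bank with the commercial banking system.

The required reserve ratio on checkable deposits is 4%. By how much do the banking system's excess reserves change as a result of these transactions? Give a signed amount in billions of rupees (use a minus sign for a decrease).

Currency withdrawal 425.5 billion rupees: reserves −425.5B, deposits −425.5B.
Government account inflow 63 billion rupees: reserves −63B, deposits −63B.
OMO sale (to banks) 416.5 billion rupees: reserves −416.5B, deposits 0.
Asset purchase (from non-banks) 476 billion rupees: reserves +476B, deposits +476B.
Totals: Δreserves = −429B, Δdeposits = −12.5B.
Δrequired reserves = 4% × −12.5B = −0.5B.
Δexcess reserves = Δreserves − Δrequired = −429B − (−0.5B) = -428.5 billion.

-428.5 billion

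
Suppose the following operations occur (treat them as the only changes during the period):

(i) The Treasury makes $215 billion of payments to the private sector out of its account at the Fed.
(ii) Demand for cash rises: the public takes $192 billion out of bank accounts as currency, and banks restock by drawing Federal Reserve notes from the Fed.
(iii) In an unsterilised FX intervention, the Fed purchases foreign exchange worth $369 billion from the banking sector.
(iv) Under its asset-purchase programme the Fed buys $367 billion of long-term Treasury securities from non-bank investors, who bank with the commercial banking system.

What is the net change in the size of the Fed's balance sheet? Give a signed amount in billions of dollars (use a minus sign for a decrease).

+$736 billion

Government spending $215 billion: only the composition of liabilities changes → 0.
Currency withdrawal $192 billion: only the composition of liabilities changes → 0.
FX purchase $369 billion: a Fed asset is acquired → +$369B.
Asset purchase (from non-banks) $367 billion: a Fed asset is acquired → +$367B.
Net: 0 + 0 + 369 + 367 = +$736 billion.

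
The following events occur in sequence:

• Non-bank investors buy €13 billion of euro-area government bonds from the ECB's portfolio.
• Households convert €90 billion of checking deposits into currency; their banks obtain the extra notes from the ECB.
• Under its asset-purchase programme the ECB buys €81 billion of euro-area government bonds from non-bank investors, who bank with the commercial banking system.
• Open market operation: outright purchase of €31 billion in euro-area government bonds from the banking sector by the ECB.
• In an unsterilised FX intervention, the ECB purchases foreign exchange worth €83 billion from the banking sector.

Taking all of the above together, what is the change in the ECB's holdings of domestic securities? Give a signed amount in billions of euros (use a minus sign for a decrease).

+€99 billion

Asset sale (to non-banks) €13 billion: securities removed from the ECB's portfolio → −€13B.
Currency withdrawal €90 billion: the ECB's securities portfolio is untouched → 0.
Asset purchase (from non-banks) €81 billion: securities added to the ECB's portfolio → +€81B.
OMO purchase (from banks) €31 billion: securities added to the ECB's portfolio → +€31B.
FX purchase €83 billion: the ECB's securities portfolio is untouched → 0.
Net: −13 + 0 + 81 + 31 + 0 = +€99 billion.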